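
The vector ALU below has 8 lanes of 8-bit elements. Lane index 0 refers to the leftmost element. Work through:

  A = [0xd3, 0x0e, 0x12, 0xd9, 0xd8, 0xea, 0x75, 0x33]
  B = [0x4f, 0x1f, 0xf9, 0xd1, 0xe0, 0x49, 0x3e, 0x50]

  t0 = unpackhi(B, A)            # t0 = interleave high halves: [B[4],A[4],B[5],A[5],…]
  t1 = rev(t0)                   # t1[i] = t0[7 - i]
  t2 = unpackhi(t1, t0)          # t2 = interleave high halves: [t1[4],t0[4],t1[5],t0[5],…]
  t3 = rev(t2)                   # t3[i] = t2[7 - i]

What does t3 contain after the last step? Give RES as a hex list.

RES = [0x33, 0xe0, 0x50, 0xd8, 0x75, 0x49, 0x3e, 0xea]

t0 = [0xe0, 0xd8, 0x49, 0xea, 0x3e, 0x75, 0x50, 0x33]
t1 = [0x33, 0x50, 0x75, 0x3e, 0xea, 0x49, 0xd8, 0xe0]
t2 = [0xea, 0x3e, 0x49, 0x75, 0xd8, 0x50, 0xe0, 0x33]
t3 = [0x33, 0xe0, 0x50, 0xd8, 0x75, 0x49, 0x3e, 0xea]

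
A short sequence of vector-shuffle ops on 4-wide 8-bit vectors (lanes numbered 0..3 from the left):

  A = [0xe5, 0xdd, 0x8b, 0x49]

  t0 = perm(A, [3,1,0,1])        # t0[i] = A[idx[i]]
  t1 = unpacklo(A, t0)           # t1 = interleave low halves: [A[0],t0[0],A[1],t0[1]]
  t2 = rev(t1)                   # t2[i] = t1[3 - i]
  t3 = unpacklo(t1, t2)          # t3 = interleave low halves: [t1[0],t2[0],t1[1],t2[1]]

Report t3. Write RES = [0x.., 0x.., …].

→ t0 |49|dd|e5|dd|
→ t1 |e5|49|dd|dd|
→ t2 |dd|dd|49|e5|
→ t3 |e5|dd|49|dd|

RES = [ 0xe5  0xdd  0x49  0xdd ]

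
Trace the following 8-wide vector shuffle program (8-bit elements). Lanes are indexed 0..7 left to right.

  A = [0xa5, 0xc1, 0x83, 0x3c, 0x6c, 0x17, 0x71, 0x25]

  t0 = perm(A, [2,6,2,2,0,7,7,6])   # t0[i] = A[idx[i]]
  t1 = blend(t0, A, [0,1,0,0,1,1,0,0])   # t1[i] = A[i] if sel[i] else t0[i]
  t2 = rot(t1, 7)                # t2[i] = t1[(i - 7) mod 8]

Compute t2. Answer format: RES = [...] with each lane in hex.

RES = [ 0xc1  0x83  0x83  0x6c  0x17  0x25  0x71  0x83 ]

→ t0 |83|71|83|83|a5|25|25|71|
→ t1 |83|c1|83|83|6c|17|25|71|
→ t2 |c1|83|83|6c|17|25|71|83|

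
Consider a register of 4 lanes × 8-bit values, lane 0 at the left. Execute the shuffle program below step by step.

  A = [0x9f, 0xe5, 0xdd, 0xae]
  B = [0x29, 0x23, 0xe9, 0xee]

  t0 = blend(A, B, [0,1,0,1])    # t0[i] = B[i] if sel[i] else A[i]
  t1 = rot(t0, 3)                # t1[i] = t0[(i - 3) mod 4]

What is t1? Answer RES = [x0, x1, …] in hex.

→ t0 |9f|23|dd|ee|
→ t1 |23|dd|ee|9f|

RES = [0x23, 0xdd, 0xee, 0x9f]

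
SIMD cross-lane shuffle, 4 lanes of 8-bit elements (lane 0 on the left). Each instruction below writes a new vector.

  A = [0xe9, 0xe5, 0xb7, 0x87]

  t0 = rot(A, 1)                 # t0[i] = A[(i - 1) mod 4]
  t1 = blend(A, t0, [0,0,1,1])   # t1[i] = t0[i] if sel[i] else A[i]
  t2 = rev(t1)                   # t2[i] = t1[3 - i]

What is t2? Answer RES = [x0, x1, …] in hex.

t0 = [0x87, 0xe9, 0xe5, 0xb7]
t1 = [0xe9, 0xe5, 0xe5, 0xb7]
t2 = [0xb7, 0xe5, 0xe5, 0xe9]

RES = [0xb7, 0xe5, 0xe5, 0xe9]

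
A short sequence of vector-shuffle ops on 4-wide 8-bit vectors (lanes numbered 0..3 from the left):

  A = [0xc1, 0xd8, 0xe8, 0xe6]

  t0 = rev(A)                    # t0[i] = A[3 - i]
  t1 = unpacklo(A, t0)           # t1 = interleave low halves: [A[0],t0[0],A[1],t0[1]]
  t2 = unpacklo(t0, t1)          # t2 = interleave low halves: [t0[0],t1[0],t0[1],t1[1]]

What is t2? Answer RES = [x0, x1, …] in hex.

RES = [ 0xe6  0xc1  0xe8  0xe6 ]

t0 = [0xe6, 0xe8, 0xd8, 0xc1]
t1 = [0xc1, 0xe6, 0xd8, 0xe8]
t2 = [0xe6, 0xc1, 0xe8, 0xe6]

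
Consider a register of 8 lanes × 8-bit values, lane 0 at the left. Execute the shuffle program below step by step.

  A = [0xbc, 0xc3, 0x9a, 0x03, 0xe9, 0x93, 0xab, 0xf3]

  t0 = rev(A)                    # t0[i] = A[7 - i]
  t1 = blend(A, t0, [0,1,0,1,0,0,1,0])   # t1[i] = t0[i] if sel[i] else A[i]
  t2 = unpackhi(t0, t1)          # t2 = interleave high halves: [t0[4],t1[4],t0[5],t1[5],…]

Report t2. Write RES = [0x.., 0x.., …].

RES = [0x03, 0xe9, 0x9a, 0x93, 0xc3, 0xc3, 0xbc, 0xf3]

→ t0 |f3|ab|93|e9|03|9a|c3|bc|
→ t1 |bc|ab|9a|e9|e9|93|c3|f3|
→ t2 |03|e9|9a|93|c3|c3|bc|f3|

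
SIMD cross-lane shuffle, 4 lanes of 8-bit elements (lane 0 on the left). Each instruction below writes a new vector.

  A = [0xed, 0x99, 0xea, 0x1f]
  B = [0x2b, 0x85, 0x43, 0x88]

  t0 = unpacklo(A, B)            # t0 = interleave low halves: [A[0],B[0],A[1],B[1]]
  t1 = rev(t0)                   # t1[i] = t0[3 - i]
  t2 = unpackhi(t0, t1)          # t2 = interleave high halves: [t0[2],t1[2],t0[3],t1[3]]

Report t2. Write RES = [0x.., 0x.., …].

t0 = [0xed, 0x2b, 0x99, 0x85]
t1 = [0x85, 0x99, 0x2b, 0xed]
t2 = [0x99, 0x2b, 0x85, 0xed]

RES = [0x99, 0x2b, 0x85, 0xed]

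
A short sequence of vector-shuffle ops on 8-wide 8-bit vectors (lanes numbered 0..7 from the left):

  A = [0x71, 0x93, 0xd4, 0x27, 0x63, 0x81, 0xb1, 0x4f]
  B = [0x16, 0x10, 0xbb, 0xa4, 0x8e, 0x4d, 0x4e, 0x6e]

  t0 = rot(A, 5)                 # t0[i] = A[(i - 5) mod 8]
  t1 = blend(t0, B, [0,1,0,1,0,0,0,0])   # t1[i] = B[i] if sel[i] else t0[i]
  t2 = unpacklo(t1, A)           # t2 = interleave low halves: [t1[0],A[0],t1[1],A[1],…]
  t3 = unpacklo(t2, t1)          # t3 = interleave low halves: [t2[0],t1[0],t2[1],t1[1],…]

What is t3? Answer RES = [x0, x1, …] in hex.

RES = [0x27, 0x27, 0x71, 0x10, 0x10, 0x81, 0x93, 0xa4]

→ t0 |27|63|81|b1|4f|71|93|d4|
→ t1 |27|10|81|a4|4f|71|93|d4|
→ t2 |27|71|10|93|81|d4|a4|27|
→ t3 |27|27|71|10|10|81|93|a4|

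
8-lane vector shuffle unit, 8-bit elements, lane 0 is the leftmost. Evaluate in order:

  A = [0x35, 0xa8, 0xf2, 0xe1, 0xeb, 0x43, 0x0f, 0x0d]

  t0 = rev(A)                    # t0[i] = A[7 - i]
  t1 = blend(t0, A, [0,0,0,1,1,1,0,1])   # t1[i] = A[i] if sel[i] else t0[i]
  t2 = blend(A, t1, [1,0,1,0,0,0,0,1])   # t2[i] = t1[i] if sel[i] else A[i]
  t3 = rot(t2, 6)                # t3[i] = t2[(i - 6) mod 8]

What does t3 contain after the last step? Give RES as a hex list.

  t0: 0d 0f 43 eb e1 f2 a8 35
  t1: 0d 0f 43 e1 eb 43 a8 0d
  t2: 0d a8 43 e1 eb 43 0f 0d
  t3: 43 e1 eb 43 0f 0d 0d a8

RES = [0x43, 0xe1, 0xeb, 0x43, 0x0f, 0x0d, 0x0d, 0xa8]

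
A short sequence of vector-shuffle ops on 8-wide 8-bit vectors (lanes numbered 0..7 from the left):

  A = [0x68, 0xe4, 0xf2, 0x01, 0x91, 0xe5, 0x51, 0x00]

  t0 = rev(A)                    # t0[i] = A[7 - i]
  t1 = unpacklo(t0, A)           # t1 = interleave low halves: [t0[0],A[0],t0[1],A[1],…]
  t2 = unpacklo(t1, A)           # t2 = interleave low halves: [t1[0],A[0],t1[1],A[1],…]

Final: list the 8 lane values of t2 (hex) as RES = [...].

RES = [ 0x00  0x68  0x68  0xe4  0x51  0xf2  0xe4  0x01 ]

t0 = [0x00, 0x51, 0xe5, 0x91, 0x01, 0xf2, 0xe4, 0x68]
t1 = [0x00, 0x68, 0x51, 0xe4, 0xe5, 0xf2, 0x91, 0x01]
t2 = [0x00, 0x68, 0x68, 0xe4, 0x51, 0xf2, 0xe4, 0x01]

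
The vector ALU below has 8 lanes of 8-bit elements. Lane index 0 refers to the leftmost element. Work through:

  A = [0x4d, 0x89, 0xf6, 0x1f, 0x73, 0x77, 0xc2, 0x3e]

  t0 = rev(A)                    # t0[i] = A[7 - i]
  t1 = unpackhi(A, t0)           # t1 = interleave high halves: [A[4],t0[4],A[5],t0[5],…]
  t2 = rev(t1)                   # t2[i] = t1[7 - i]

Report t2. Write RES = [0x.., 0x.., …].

RES = [0x4d, 0x3e, 0x89, 0xc2, 0xf6, 0x77, 0x1f, 0x73]

  t0: 3e c2 77 73 1f f6 89 4d
  t1: 73 1f 77 f6 c2 89 3e 4d
  t2: 4d 3e 89 c2 f6 77 1f 73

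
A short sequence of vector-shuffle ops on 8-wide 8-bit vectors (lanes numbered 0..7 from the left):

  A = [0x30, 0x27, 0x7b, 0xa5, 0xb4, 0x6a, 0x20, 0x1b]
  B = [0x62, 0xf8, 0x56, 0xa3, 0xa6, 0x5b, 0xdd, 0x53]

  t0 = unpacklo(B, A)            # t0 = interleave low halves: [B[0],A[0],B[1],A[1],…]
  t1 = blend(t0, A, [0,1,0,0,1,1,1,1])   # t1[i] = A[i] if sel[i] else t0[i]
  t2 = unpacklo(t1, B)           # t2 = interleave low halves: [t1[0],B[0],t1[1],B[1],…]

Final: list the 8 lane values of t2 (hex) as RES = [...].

→ t0 |62|30|f8|27|56|7b|a3|a5|
→ t1 |62|27|f8|27|b4|6a|20|1b|
→ t2 |62|62|27|f8|f8|56|27|a3|

RES = [ 0x62  0x62  0x27  0xf8  0xf8  0x56  0x27  0xa3 ]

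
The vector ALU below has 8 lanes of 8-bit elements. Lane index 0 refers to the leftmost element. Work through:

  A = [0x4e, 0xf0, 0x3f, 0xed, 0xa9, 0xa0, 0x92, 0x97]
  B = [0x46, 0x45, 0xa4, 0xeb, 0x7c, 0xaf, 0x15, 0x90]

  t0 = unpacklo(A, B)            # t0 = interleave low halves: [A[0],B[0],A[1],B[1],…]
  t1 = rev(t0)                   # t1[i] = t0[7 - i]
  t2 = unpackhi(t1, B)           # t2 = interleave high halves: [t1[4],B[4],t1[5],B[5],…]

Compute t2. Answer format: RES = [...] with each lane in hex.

→ t0 |4e|46|f0|45|3f|a4|ed|eb|
→ t1 |eb|ed|a4|3f|45|f0|46|4e|
→ t2 |45|7c|f0|af|46|15|4e|90|

RES = [0x45, 0x7c, 0xf0, 0xaf, 0x46, 0x15, 0x4e, 0x90]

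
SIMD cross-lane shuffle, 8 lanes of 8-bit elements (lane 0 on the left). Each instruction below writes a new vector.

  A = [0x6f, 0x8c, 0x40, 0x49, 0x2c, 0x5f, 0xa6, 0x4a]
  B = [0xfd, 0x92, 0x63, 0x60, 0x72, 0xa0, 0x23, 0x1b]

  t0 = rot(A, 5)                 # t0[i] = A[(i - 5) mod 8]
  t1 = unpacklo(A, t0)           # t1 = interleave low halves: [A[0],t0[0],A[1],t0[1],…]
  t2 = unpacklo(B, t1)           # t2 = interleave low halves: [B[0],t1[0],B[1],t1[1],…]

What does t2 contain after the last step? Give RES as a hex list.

t0 = [0x49, 0x2c, 0x5f, 0xa6, 0x4a, 0x6f, 0x8c, 0x40]
t1 = [0x6f, 0x49, 0x8c, 0x2c, 0x40, 0x5f, 0x49, 0xa6]
t2 = [0xfd, 0x6f, 0x92, 0x49, 0x63, 0x8c, 0x60, 0x2c]

RES = [0xfd, 0x6f, 0x92, 0x49, 0x63, 0x8c, 0x60, 0x2c]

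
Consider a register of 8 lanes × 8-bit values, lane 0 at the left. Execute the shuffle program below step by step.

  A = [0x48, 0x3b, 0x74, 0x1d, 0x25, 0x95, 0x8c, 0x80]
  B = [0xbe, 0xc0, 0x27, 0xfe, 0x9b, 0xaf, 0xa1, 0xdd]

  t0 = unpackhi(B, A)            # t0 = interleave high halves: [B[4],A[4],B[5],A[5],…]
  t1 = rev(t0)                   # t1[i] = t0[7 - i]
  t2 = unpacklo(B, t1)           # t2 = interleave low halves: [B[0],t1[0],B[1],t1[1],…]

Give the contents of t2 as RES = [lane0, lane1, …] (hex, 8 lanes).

RES = [0xbe, 0x80, 0xc0, 0xdd, 0x27, 0x8c, 0xfe, 0xa1]

  t0: 9b 25 af 95 a1 8c dd 80
  t1: 80 dd 8c a1 95 af 25 9b
  t2: be 80 c0 dd 27 8c fe a1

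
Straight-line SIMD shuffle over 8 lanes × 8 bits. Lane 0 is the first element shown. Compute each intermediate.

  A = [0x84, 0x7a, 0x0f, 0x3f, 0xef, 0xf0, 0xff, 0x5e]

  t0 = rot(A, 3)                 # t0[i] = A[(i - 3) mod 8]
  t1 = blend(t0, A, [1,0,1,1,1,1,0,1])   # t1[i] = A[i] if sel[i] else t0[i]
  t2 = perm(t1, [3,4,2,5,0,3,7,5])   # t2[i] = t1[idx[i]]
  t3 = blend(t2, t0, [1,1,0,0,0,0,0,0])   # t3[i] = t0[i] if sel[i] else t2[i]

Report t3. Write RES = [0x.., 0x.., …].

RES = [0xf0, 0xff, 0x0f, 0xf0, 0x84, 0x3f, 0x5e, 0xf0]

t0 = [0xf0, 0xff, 0x5e, 0x84, 0x7a, 0x0f, 0x3f, 0xef]
t1 = [0x84, 0xff, 0x0f, 0x3f, 0xef, 0xf0, 0x3f, 0x5e]
t2 = [0x3f, 0xef, 0x0f, 0xf0, 0x84, 0x3f, 0x5e, 0xf0]
t3 = [0xf0, 0xff, 0x0f, 0xf0, 0x84, 0x3f, 0x5e, 0xf0]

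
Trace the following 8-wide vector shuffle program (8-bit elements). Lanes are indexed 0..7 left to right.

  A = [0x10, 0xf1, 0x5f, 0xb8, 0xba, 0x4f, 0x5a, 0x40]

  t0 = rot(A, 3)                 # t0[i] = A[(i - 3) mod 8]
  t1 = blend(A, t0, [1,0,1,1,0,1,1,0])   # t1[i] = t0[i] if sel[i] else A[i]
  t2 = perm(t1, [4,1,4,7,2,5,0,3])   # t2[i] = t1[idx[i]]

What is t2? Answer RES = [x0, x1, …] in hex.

→ t0 |4f|5a|40|10|f1|5f|b8|ba|
→ t1 |4f|f1|40|10|ba|5f|b8|40|
→ t2 |ba|f1|ba|40|40|5f|4f|10|

RES = [ 0xba  0xf1  0xba  0x40  0x40  0x5f  0x4f  0x10 ]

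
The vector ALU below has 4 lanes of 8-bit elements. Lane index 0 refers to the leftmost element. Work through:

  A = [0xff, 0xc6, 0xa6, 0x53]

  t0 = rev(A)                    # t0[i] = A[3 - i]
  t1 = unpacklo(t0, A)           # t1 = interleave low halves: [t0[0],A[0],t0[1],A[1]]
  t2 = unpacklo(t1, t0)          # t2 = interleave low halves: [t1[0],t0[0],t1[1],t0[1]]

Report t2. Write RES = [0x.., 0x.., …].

t0 = [0x53, 0xa6, 0xc6, 0xff]
t1 = [0x53, 0xff, 0xa6, 0xc6]
t2 = [0x53, 0x53, 0xff, 0xa6]

RES = [ 0x53  0x53  0xff  0xa6 ]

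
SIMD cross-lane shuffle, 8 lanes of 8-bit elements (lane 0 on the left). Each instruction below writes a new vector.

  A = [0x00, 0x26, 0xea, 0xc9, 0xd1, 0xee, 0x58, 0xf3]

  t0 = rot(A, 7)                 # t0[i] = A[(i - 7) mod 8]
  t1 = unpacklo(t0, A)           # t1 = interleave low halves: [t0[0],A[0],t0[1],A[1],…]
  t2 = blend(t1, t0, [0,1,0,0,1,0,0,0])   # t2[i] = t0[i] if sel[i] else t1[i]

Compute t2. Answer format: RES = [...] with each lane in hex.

t0 = [0x26, 0xea, 0xc9, 0xd1, 0xee, 0x58, 0xf3, 0x00]
t1 = [0x26, 0x00, 0xea, 0x26, 0xc9, 0xea, 0xd1, 0xc9]
t2 = [0x26, 0xea, 0xea, 0x26, 0xee, 0xea, 0xd1, 0xc9]

RES = [ 0x26  0xea  0xea  0x26  0xee  0xea  0xd1  0xc9 ]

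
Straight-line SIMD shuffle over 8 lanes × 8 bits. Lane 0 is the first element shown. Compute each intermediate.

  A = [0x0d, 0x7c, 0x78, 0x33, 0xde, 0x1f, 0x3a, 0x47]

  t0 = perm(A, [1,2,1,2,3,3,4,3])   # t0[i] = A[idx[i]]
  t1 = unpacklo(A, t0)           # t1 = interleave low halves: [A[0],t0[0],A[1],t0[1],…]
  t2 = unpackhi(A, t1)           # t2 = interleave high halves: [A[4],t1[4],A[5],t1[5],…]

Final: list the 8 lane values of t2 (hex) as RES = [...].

RES = [0xde, 0x78, 0x1f, 0x7c, 0x3a, 0x33, 0x47, 0x78]

→ t0 |7c|78|7c|78|33|33|de|33|
→ t1 |0d|7c|7c|78|78|7c|33|78|
→ t2 |de|78|1f|7c|3a|33|47|78|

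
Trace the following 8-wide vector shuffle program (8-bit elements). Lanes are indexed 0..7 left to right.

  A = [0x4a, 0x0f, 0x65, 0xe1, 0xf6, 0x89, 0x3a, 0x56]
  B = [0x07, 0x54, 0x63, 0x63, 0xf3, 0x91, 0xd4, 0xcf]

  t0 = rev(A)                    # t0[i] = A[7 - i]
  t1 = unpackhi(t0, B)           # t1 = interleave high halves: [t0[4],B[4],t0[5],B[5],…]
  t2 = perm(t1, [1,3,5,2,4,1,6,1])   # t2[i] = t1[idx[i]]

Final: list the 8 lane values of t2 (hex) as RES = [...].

→ t0 |56|3a|89|f6|e1|65|0f|4a|
→ t1 |e1|f3|65|91|0f|d4|4a|cf|
→ t2 |f3|91|d4|65|0f|f3|4a|f3|

RES = [ 0xf3  0x91  0xd4  0x65  0x0f  0xf3  0x4a  0xf3 ]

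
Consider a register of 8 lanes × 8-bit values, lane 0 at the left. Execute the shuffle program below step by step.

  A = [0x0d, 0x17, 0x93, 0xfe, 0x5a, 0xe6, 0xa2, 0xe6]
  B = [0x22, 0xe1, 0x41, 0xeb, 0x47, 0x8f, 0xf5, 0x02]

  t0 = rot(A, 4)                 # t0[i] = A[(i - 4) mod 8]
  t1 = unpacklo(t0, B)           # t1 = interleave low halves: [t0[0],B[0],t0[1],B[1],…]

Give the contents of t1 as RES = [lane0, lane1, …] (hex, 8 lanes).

t0 = [0x5a, 0xe6, 0xa2, 0xe6, 0x0d, 0x17, 0x93, 0xfe]
t1 = [0x5a, 0x22, 0xe6, 0xe1, 0xa2, 0x41, 0xe6, 0xeb]

RES = [ 0x5a  0x22  0xe6  0xe1  0xa2  0x41  0xe6  0xeb ]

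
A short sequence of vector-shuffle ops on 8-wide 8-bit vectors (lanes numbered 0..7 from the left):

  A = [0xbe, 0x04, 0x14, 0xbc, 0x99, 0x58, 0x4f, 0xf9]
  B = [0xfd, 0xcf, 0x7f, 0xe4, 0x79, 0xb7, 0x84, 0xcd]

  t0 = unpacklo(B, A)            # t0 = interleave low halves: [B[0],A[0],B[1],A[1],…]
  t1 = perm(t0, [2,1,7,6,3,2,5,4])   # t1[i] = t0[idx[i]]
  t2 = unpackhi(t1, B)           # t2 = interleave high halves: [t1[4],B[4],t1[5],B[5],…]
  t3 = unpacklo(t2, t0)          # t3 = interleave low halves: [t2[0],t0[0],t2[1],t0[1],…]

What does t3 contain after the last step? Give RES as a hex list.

→ t0 |fd|be|cf|04|7f|14|e4|bc|
→ t1 |cf|be|bc|e4|04|cf|14|7f|
→ t2 |04|79|cf|b7|14|84|7f|cd|
→ t3 |04|fd|79|be|cf|cf|b7|04|

RES = [ 0x04  0xfd  0x79  0xbe  0xcf  0xcf  0xb7  0x04 ]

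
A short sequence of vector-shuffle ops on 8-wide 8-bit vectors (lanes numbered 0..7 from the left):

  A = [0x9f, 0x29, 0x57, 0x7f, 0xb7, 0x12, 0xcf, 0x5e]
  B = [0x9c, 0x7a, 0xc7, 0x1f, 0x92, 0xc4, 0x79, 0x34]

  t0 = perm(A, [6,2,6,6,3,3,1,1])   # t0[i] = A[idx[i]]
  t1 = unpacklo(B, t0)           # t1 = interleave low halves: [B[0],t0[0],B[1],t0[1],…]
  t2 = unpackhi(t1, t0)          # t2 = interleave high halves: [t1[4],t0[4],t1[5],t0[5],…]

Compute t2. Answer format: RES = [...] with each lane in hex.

t0 = [0xcf, 0x57, 0xcf, 0xcf, 0x7f, 0x7f, 0x29, 0x29]
t1 = [0x9c, 0xcf, 0x7a, 0x57, 0xc7, 0xcf, 0x1f, 0xcf]
t2 = [0xc7, 0x7f, 0xcf, 0x7f, 0x1f, 0x29, 0xcf, 0x29]

RES = [ 0xc7  0x7f  0xcf  0x7f  0x1f  0x29  0xcf  0x29 ]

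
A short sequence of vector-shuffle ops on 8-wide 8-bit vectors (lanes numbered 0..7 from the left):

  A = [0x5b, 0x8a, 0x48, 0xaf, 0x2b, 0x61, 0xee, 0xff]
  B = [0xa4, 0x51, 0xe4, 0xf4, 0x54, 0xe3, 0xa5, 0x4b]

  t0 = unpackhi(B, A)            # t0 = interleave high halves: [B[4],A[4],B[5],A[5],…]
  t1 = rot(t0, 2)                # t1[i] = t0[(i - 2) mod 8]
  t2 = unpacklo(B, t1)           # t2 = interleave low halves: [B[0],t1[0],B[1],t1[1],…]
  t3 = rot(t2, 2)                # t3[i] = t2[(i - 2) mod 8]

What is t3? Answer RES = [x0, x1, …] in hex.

  t0: 54 2b e3 61 a5 ee 4b ff
  t1: 4b ff 54 2b e3 61 a5 ee
  t2: a4 4b 51 ff e4 54 f4 2b
  t3: f4 2b a4 4b 51 ff e4 54

RES = [0xf4, 0x2b, 0xa4, 0x4b, 0x51, 0xff, 0xe4, 0x54]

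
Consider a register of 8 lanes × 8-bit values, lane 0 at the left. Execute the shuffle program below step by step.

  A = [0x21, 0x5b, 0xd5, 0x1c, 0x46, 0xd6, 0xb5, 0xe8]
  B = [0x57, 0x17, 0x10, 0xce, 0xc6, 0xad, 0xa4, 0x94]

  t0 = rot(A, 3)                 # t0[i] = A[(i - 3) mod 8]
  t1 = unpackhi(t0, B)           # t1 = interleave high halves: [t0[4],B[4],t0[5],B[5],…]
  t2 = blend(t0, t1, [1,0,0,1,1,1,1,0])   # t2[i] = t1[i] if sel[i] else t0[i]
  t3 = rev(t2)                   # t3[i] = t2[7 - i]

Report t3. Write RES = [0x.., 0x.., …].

  t0: d6 b5 e8 21 5b d5 1c 46
  t1: 5b c6 d5 ad 1c a4 46 94
  t2: 5b b5 e8 ad 1c a4 46 46
  t3: 46 46 a4 1c ad e8 b5 5b

RES = [ 0x46  0x46  0xa4  0x1c  0xad  0xe8  0xb5  0x5b ]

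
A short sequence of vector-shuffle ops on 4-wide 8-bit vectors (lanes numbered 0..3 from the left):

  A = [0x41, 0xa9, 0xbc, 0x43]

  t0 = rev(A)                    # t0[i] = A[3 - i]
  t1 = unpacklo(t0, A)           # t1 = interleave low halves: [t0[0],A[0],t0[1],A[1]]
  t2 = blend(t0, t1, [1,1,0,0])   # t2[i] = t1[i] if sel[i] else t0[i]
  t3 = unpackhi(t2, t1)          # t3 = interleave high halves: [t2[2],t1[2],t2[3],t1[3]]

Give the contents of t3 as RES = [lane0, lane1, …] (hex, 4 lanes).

RES = [0xa9, 0xbc, 0x41, 0xa9]

t0 = [0x43, 0xbc, 0xa9, 0x41]
t1 = [0x43, 0x41, 0xbc, 0xa9]
t2 = [0x43, 0x41, 0xa9, 0x41]
t3 = [0xa9, 0xbc, 0x41, 0xa9]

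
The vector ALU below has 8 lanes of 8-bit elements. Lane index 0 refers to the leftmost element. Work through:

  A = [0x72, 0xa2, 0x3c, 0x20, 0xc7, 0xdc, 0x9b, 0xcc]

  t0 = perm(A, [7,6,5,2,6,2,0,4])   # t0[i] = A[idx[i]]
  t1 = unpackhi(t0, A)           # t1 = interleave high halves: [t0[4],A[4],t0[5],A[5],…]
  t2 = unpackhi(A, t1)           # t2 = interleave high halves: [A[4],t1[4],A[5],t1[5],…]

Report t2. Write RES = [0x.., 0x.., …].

RES = [ 0xc7  0x72  0xdc  0x9b  0x9b  0xc7  0xcc  0xcc ]

t0 = [0xcc, 0x9b, 0xdc, 0x3c, 0x9b, 0x3c, 0x72, 0xc7]
t1 = [0x9b, 0xc7, 0x3c, 0xdc, 0x72, 0x9b, 0xc7, 0xcc]
t2 = [0xc7, 0x72, 0xdc, 0x9b, 0x9b, 0xc7, 0xcc, 0xcc]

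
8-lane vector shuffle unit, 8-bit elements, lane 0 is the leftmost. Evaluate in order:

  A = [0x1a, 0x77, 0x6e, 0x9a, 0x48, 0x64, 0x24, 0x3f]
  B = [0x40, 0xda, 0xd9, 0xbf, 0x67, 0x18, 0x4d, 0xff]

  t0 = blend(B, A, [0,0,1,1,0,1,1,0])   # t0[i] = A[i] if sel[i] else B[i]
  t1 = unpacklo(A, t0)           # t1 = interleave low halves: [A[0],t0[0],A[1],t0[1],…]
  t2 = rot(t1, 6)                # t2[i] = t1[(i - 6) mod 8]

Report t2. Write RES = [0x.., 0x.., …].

RES = [0x77, 0xda, 0x6e, 0x6e, 0x9a, 0x9a, 0x1a, 0x40]

  t0: 40 da 6e 9a 67 64 24 ff
  t1: 1a 40 77 da 6e 6e 9a 9a
  t2: 77 da 6e 6e 9a 9a 1a 40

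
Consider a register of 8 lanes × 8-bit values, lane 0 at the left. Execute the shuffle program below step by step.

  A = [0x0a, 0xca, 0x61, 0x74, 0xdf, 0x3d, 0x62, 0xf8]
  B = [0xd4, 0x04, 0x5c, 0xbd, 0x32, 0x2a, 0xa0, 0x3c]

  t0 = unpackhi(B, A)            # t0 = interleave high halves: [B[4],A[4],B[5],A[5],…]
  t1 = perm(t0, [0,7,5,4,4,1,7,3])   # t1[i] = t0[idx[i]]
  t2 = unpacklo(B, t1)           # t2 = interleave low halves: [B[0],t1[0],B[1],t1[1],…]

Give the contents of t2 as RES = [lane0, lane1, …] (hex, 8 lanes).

→ t0 |32|df|2a|3d|a0|62|3c|f8|
→ t1 |32|f8|62|a0|a0|df|f8|3d|
→ t2 |d4|32|04|f8|5c|62|bd|a0|

RES = [0xd4, 0x32, 0x04, 0xf8, 0x5c, 0x62, 0xbd, 0xa0]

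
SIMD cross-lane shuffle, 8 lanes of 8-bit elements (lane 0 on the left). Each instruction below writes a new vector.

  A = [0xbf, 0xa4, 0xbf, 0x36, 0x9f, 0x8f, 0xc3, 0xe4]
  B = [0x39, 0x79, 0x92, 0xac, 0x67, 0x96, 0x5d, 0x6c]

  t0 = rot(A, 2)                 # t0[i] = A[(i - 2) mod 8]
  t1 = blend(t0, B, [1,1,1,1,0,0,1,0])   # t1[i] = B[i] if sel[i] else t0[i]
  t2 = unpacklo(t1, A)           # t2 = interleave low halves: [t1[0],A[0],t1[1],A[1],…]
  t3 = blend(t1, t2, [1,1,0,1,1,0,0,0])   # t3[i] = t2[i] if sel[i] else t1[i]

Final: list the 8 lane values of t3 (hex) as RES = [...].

RES = [0x39, 0xbf, 0x92, 0xa4, 0x92, 0x36, 0x5d, 0x8f]

→ t0 |c3|e4|bf|a4|bf|36|9f|8f|
→ t1 |39|79|92|ac|bf|36|5d|8f|
→ t2 |39|bf|79|a4|92|bf|ac|36|
→ t3 |39|bf|92|a4|92|36|5d|8f|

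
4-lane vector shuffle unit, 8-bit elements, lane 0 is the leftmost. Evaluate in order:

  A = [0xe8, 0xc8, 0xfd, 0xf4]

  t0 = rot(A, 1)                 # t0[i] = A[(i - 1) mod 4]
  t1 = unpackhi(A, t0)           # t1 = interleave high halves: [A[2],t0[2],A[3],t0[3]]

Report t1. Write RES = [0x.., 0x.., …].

→ t0 |f4|e8|c8|fd|
→ t1 |fd|c8|f4|fd|

RES = [0xfd, 0xc8, 0xf4, 0xfd]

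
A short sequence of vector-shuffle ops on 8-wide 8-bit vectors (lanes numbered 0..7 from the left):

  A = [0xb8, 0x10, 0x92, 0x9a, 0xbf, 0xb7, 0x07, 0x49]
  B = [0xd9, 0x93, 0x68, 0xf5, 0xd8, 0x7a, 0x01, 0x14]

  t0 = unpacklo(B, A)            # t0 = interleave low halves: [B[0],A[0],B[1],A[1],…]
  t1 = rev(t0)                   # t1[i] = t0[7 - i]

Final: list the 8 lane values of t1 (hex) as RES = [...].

RES = [0x9a, 0xf5, 0x92, 0x68, 0x10, 0x93, 0xb8, 0xd9]

t0 = [0xd9, 0xb8, 0x93, 0x10, 0x68, 0x92, 0xf5, 0x9a]
t1 = [0x9a, 0xf5, 0x92, 0x68, 0x10, 0x93, 0xb8, 0xd9]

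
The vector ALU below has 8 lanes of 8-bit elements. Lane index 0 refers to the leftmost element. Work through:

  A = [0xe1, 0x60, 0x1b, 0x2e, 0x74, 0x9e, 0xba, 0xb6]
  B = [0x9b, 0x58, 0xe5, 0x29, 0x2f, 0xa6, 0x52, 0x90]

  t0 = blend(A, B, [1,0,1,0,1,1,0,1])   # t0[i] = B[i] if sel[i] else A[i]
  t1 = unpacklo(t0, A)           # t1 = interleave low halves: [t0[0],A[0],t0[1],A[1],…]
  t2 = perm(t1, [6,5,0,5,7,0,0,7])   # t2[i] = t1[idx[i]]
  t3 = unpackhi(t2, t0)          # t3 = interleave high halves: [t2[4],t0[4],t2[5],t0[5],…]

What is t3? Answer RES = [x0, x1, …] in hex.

RES = [0x2e, 0x2f, 0x9b, 0xa6, 0x9b, 0xba, 0x2e, 0x90]

t0 = [0x9b, 0x60, 0xe5, 0x2e, 0x2f, 0xa6, 0xba, 0x90]
t1 = [0x9b, 0xe1, 0x60, 0x60, 0xe5, 0x1b, 0x2e, 0x2e]
t2 = [0x2e, 0x1b, 0x9b, 0x1b, 0x2e, 0x9b, 0x9b, 0x2e]
t3 = [0x2e, 0x2f, 0x9b, 0xa6, 0x9b, 0xba, 0x2e, 0x90]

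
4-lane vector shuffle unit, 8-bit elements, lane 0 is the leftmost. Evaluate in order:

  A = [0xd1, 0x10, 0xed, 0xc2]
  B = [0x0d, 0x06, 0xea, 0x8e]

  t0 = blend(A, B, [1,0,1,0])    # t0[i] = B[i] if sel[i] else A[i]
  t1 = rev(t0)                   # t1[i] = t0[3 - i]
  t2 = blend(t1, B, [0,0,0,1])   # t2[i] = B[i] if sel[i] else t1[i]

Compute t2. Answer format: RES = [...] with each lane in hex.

→ t0 |0d|10|ea|c2|
→ t1 |c2|ea|10|0d|
→ t2 |c2|ea|10|8e|

RES = [0xc2, 0xea, 0x10, 0x8e]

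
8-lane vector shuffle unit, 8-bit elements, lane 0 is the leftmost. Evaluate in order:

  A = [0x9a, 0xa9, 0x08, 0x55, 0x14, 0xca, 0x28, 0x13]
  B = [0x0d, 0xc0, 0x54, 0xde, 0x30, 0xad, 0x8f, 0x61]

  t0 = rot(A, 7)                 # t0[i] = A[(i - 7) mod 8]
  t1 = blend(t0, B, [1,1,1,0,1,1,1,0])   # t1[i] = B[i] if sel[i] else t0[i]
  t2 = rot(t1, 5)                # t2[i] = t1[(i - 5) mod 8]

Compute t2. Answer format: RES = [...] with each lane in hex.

  t0: a9 08 55 14 ca 28 13 9a
  t1: 0d c0 54 14 30 ad 8f 9a
  t2: 14 30 ad 8f 9a 0d c0 54

RES = [0x14, 0x30, 0xad, 0x8f, 0x9a, 0x0d, 0xc0, 0x54]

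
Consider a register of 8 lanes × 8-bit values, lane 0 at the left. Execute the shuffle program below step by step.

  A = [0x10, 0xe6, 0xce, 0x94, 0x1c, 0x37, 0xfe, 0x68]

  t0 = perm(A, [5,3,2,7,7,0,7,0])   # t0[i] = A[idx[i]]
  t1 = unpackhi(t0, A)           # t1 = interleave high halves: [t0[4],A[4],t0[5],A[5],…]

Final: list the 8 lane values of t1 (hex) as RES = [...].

RES = [ 0x68  0x1c  0x10  0x37  0x68  0xfe  0x10  0x68 ]

→ t0 |37|94|ce|68|68|10|68|10|
→ t1 |68|1c|10|37|68|fe|10|68|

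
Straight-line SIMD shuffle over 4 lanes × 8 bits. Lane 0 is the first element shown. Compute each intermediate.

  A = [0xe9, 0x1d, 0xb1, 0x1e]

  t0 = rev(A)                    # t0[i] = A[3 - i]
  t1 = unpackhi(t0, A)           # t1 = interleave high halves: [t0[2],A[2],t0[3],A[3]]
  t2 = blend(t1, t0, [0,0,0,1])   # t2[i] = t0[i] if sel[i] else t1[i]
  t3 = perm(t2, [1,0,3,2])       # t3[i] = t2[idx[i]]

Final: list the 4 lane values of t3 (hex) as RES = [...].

RES = [ 0xb1  0x1d  0xe9  0xe9 ]

t0 = [0x1e, 0xb1, 0x1d, 0xe9]
t1 = [0x1d, 0xb1, 0xe9, 0x1e]
t2 = [0x1d, 0xb1, 0xe9, 0xe9]
t3 = [0xb1, 0x1d, 0xe9, 0xe9]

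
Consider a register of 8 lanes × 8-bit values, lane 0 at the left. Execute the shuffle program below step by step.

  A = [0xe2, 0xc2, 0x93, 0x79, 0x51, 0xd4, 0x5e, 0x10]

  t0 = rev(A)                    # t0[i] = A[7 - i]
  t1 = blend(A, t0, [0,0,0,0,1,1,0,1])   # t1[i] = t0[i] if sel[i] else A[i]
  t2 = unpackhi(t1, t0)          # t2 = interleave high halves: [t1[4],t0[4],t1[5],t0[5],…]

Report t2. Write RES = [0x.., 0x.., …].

RES = [0x79, 0x79, 0x93, 0x93, 0x5e, 0xc2, 0xe2, 0xe2]

  t0: 10 5e d4 51 79 93 c2 e2
  t1: e2 c2 93 79 79 93 5e e2
  t2: 79 79 93 93 5e c2 e2 e2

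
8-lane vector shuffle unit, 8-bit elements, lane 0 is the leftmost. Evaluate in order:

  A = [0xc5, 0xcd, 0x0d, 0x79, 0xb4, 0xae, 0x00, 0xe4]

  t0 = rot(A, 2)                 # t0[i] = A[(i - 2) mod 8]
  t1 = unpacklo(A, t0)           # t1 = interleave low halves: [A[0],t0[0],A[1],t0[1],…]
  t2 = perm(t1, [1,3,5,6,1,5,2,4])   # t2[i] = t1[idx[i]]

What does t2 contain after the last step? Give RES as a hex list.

RES = [ 0x00  0xe4  0xc5  0x79  0x00  0xc5  0xcd  0x0d ]

t0 = [0x00, 0xe4, 0xc5, 0xcd, 0x0d, 0x79, 0xb4, 0xae]
t1 = [0xc5, 0x00, 0xcd, 0xe4, 0x0d, 0xc5, 0x79, 0xcd]
t2 = [0x00, 0xe4, 0xc5, 0x79, 0x00, 0xc5, 0xcd, 0x0d]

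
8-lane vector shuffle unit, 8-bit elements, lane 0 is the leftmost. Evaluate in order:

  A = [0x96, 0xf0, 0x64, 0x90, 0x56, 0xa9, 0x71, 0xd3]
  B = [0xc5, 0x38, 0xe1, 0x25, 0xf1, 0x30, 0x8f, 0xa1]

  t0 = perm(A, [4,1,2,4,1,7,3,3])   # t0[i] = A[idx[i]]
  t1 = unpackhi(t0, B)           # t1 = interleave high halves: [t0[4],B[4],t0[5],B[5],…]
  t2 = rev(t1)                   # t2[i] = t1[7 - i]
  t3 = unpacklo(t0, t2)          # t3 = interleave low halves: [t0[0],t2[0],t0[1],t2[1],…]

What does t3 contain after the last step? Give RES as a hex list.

RES = [0x56, 0xa1, 0xf0, 0x90, 0x64, 0x8f, 0x56, 0x90]

t0 = [0x56, 0xf0, 0x64, 0x56, 0xf0, 0xd3, 0x90, 0x90]
t1 = [0xf0, 0xf1, 0xd3, 0x30, 0x90, 0x8f, 0x90, 0xa1]
t2 = [0xa1, 0x90, 0x8f, 0x90, 0x30, 0xd3, 0xf1, 0xf0]
t3 = [0x56, 0xa1, 0xf0, 0x90, 0x64, 0x8f, 0x56, 0x90]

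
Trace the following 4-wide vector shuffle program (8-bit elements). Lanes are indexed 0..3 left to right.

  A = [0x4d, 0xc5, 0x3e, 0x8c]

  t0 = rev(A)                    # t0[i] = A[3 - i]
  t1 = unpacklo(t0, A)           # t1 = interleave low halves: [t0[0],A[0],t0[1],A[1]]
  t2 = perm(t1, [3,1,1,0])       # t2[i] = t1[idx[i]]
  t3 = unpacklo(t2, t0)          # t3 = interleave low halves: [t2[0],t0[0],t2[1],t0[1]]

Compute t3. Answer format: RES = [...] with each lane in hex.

RES = [ 0xc5  0x8c  0x4d  0x3e ]

→ t0 |8c|3e|c5|4d|
→ t1 |8c|4d|3e|c5|
→ t2 |c5|4d|4d|8c|
→ t3 |c5|8c|4d|3e|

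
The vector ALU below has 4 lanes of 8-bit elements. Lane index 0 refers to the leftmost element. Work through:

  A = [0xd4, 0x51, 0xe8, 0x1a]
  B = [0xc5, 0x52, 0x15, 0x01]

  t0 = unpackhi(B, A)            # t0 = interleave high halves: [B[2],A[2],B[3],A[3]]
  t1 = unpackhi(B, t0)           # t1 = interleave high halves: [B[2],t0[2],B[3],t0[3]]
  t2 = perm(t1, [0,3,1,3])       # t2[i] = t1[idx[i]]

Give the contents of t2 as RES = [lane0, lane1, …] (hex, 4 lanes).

→ t0 |15|e8|01|1a|
→ t1 |15|01|01|1a|
→ t2 |15|1a|01|1a|

RES = [0x15, 0x1a, 0x01, 0x1a]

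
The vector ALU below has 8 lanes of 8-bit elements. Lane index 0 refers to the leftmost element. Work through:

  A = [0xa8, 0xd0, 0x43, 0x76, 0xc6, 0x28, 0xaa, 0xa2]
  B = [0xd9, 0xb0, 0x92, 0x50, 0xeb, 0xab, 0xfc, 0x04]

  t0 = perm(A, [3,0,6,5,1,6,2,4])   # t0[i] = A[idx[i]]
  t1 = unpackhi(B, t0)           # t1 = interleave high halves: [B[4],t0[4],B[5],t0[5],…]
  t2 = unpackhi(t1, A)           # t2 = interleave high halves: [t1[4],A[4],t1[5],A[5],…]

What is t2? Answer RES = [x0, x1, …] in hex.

  t0: 76 a8 aa 28 d0 aa 43 c6
  t1: eb d0 ab aa fc 43 04 c6
  t2: fc c6 43 28 04 aa c6 a2

RES = [0xfc, 0xc6, 0x43, 0x28, 0x04, 0xaa, 0xc6, 0xa2]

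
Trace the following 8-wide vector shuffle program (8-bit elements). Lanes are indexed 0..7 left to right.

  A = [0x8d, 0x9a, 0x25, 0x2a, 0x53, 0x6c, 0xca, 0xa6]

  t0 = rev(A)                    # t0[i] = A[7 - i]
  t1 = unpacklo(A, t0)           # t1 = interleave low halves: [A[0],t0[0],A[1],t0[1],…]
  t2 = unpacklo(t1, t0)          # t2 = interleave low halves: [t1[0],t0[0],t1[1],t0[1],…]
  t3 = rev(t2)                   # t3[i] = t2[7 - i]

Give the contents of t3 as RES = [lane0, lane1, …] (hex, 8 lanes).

  t0: a6 ca 6c 53 2a 25 9a 8d
  t1: 8d a6 9a ca 25 6c 2a 53
  t2: 8d a6 a6 ca 9a 6c ca 53
  t3: 53 ca 6c 9a ca a6 a6 8d

RES = [0x53, 0xca, 0x6c, 0x9a, 0xca, 0xa6, 0xa6, 0x8d]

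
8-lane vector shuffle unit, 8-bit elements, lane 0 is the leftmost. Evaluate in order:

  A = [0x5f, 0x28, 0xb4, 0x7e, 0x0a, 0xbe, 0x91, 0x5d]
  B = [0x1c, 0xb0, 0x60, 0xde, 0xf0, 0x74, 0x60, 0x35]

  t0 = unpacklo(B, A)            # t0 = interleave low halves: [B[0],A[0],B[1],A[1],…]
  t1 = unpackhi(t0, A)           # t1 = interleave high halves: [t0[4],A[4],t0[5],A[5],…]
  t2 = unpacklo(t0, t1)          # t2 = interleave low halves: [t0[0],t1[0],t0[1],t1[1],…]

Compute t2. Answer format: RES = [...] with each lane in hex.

RES = [ 0x1c  0x60  0x5f  0x0a  0xb0  0xb4  0x28  0xbe ]

t0 = [0x1c, 0x5f, 0xb0, 0x28, 0x60, 0xb4, 0xde, 0x7e]
t1 = [0x60, 0x0a, 0xb4, 0xbe, 0xde, 0x91, 0x7e, 0x5d]
t2 = [0x1c, 0x60, 0x5f, 0x0a, 0xb0, 0xb4, 0x28, 0xbe]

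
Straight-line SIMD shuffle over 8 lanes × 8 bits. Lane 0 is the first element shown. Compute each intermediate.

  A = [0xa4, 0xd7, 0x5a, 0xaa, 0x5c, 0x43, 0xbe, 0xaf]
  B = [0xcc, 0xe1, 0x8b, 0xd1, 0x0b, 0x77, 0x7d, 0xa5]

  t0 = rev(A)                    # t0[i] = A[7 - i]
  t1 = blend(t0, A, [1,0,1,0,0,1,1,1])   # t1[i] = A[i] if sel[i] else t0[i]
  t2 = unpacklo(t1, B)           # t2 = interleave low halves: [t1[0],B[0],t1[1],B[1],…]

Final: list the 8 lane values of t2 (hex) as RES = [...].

→ t0 |af|be|43|5c|aa|5a|d7|a4|
→ t1 |a4|be|5a|5c|aa|43|be|af|
→ t2 |a4|cc|be|e1|5a|8b|5c|d1|

RES = [0xa4, 0xcc, 0xbe, 0xe1, 0x5a, 0x8b, 0x5c, 0xd1]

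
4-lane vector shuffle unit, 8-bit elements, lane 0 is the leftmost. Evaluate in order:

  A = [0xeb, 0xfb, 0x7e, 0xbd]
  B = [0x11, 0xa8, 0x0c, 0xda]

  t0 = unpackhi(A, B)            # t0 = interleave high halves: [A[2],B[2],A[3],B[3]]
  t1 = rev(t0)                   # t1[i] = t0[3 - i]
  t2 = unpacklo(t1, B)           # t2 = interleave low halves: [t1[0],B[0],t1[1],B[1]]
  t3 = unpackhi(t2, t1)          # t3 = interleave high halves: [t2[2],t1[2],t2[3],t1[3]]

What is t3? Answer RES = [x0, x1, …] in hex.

t0 = [0x7e, 0x0c, 0xbd, 0xda]
t1 = [0xda, 0xbd, 0x0c, 0x7e]
t2 = [0xda, 0x11, 0xbd, 0xa8]
t3 = [0xbd, 0x0c, 0xa8, 0x7e]

RES = [ 0xbd  0x0c  0xa8  0x7e ]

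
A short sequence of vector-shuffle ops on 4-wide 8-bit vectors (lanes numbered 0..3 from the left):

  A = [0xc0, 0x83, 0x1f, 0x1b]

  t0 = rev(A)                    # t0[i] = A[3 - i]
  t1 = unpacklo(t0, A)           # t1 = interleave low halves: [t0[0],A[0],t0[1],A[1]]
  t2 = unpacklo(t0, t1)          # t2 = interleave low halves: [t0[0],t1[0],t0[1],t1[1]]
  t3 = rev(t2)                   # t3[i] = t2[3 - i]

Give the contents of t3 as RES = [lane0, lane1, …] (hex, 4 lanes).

t0 = [0x1b, 0x1f, 0x83, 0xc0]
t1 = [0x1b, 0xc0, 0x1f, 0x83]
t2 = [0x1b, 0x1b, 0x1f, 0xc0]
t3 = [0xc0, 0x1f, 0x1b, 0x1b]

RES = [ 0xc0  0x1f  0x1b  0x1b ]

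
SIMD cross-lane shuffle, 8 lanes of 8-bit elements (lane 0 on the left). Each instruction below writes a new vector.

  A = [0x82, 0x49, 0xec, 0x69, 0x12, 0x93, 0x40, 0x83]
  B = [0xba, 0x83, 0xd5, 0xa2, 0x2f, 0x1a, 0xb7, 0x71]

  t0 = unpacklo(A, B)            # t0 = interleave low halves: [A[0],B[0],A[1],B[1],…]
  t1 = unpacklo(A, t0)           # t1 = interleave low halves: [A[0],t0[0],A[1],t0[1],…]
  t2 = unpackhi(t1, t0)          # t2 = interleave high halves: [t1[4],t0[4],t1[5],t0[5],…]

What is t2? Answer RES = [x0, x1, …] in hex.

RES = [0xec, 0xec, 0x49, 0xd5, 0x69, 0x69, 0x83, 0xa2]

→ t0 |82|ba|49|83|ec|d5|69|a2|
→ t1 |82|82|49|ba|ec|49|69|83|
→ t2 |ec|ec|49|d5|69|69|83|a2|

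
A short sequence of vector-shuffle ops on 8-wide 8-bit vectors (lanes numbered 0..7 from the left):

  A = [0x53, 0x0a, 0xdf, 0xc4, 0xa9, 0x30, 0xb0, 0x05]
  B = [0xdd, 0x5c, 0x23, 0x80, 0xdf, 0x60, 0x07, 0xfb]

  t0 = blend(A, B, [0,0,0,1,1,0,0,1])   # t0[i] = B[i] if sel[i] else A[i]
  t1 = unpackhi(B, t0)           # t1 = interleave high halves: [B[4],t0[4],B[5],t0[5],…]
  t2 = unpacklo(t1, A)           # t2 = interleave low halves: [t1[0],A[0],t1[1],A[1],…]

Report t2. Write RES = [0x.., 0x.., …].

→ t0 |53|0a|df|80|df|30|b0|fb|
→ t1 |df|df|60|30|07|b0|fb|fb|
→ t2 |df|53|df|0a|60|df|30|c4|

RES = [0xdf, 0x53, 0xdf, 0x0a, 0x60, 0xdf, 0x30, 0xc4]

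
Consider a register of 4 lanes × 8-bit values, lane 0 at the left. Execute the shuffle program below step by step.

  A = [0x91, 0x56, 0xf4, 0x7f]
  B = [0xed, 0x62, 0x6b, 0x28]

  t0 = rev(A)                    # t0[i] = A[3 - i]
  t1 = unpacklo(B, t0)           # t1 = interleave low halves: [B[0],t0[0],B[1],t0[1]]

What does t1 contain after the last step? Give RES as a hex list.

RES = [ 0xed  0x7f  0x62  0xf4 ]

t0 = [0x7f, 0xf4, 0x56, 0x91]
t1 = [0xed, 0x7f, 0x62, 0xf4]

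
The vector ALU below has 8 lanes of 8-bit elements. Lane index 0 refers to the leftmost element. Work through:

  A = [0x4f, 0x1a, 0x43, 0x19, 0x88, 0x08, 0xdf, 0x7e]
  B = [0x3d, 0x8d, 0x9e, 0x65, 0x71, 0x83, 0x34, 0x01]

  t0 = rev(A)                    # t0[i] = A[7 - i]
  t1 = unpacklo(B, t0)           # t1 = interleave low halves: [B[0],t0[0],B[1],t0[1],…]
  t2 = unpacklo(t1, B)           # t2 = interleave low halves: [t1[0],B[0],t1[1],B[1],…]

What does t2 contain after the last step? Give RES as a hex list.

t0 = [0x7e, 0xdf, 0x08, 0x88, 0x19, 0x43, 0x1a, 0x4f]
t1 = [0x3d, 0x7e, 0x8d, 0xdf, 0x9e, 0x08, 0x65, 0x88]
t2 = [0x3d, 0x3d, 0x7e, 0x8d, 0x8d, 0x9e, 0xdf, 0x65]

RES = [0x3d, 0x3d, 0x7e, 0x8d, 0x8d, 0x9e, 0xdf, 0x65]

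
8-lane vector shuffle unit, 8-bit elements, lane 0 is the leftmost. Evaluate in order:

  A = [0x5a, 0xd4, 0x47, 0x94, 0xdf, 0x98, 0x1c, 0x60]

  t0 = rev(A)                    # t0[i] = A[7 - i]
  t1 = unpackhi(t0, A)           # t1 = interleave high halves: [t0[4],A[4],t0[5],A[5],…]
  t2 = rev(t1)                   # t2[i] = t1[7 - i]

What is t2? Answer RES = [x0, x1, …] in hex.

t0 = [0x60, 0x1c, 0x98, 0xdf, 0x94, 0x47, 0xd4, 0x5a]
t1 = [0x94, 0xdf, 0x47, 0x98, 0xd4, 0x1c, 0x5a, 0x60]
t2 = [0x60, 0x5a, 0x1c, 0xd4, 0x98, 0x47, 0xdf, 0x94]

RES = [0x60, 0x5a, 0x1c, 0xd4, 0x98, 0x47, 0xdf, 0x94]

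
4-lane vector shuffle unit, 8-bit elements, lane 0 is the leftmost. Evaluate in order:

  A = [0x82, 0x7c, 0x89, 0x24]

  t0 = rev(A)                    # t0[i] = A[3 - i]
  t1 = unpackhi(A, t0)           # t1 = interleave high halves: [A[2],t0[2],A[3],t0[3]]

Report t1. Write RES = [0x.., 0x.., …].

t0 = [0x24, 0x89, 0x7c, 0x82]
t1 = [0x89, 0x7c, 0x24, 0x82]

RES = [ 0x89  0x7c  0x24  0x82 ]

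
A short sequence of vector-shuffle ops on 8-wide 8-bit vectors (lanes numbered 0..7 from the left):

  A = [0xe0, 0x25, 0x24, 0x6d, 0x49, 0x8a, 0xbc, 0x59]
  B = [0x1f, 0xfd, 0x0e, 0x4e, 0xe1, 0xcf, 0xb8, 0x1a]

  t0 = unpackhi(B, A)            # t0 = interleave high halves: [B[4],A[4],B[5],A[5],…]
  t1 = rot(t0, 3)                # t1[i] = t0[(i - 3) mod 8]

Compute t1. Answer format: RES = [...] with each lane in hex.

t0 = [0xe1, 0x49, 0xcf, 0x8a, 0xb8, 0xbc, 0x1a, 0x59]
t1 = [0xbc, 0x1a, 0x59, 0xe1, 0x49, 0xcf, 0x8a, 0xb8]

RES = [ 0xbc  0x1a  0x59  0xe1  0x49  0xcf  0x8a  0xb8 ]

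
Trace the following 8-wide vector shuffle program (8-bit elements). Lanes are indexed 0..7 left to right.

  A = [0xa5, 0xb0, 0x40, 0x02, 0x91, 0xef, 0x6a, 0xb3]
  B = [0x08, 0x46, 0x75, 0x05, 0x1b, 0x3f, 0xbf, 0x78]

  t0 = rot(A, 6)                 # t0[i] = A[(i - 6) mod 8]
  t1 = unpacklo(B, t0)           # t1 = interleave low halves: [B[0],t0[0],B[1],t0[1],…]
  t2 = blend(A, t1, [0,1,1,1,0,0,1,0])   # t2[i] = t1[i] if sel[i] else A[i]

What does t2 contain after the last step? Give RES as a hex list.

RES = [0xa5, 0x40, 0x46, 0x02, 0x91, 0xef, 0x05, 0xb3]

→ t0 |40|02|91|ef|6a|b3|a5|b0|
→ t1 |08|40|46|02|75|91|05|ef|
→ t2 |a5|40|46|02|91|ef|05|b3|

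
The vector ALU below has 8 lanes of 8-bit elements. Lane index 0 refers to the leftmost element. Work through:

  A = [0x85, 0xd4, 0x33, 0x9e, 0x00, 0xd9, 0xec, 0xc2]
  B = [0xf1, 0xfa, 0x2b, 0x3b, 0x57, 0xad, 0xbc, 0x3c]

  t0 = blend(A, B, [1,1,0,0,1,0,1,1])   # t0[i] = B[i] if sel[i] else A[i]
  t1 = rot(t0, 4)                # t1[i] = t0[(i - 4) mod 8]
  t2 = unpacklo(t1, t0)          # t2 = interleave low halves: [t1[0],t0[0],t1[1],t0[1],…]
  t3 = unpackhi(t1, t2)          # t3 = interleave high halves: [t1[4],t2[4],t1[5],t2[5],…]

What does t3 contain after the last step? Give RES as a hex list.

RES = [ 0xf1  0xbc  0xfa  0x33  0x33  0x3c  0x9e  0x9e ]

t0 = [0xf1, 0xfa, 0x33, 0x9e, 0x57, 0xd9, 0xbc, 0x3c]
t1 = [0x57, 0xd9, 0xbc, 0x3c, 0xf1, 0xfa, 0x33, 0x9e]
t2 = [0x57, 0xf1, 0xd9, 0xfa, 0xbc, 0x33, 0x3c, 0x9e]
t3 = [0xf1, 0xbc, 0xfa, 0x33, 0x33, 0x3c, 0x9e, 0x9e]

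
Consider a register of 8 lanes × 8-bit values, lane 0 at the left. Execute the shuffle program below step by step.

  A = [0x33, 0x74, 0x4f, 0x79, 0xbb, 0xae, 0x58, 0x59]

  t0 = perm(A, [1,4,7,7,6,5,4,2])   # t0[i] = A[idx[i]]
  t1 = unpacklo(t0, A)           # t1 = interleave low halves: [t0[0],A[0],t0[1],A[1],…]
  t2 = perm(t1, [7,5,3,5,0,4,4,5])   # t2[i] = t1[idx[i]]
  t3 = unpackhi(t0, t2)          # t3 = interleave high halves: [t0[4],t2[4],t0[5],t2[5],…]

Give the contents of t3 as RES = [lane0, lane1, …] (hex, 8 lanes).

RES = [ 0x58  0x74  0xae  0x59  0xbb  0x59  0x4f  0x4f ]

t0 = [0x74, 0xbb, 0x59, 0x59, 0x58, 0xae, 0xbb, 0x4f]
t1 = [0x74, 0x33, 0xbb, 0x74, 0x59, 0x4f, 0x59, 0x79]
t2 = [0x79, 0x4f, 0x74, 0x4f, 0x74, 0x59, 0x59, 0x4f]
t3 = [0x58, 0x74, 0xae, 0x59, 0xbb, 0x59, 0x4f, 0x4f]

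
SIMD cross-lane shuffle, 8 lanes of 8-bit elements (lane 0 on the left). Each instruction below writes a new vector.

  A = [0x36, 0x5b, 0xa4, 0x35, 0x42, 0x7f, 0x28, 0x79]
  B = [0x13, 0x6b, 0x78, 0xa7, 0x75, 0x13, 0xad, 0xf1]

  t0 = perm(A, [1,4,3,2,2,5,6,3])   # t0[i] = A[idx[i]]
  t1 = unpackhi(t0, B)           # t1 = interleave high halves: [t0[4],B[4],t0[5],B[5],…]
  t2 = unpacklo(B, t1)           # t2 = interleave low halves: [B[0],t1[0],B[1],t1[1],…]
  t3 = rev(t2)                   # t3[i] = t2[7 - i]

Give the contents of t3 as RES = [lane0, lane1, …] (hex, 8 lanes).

→ t0 |5b|42|35|a4|a4|7f|28|35|
→ t1 |a4|75|7f|13|28|ad|35|f1|
→ t2 |13|a4|6b|75|78|7f|a7|13|
→ t3 |13|a7|7f|78|75|6b|a4|13|

RES = [ 0x13  0xa7  0x7f  0x78  0x75  0x6b  0xa4  0x13 ]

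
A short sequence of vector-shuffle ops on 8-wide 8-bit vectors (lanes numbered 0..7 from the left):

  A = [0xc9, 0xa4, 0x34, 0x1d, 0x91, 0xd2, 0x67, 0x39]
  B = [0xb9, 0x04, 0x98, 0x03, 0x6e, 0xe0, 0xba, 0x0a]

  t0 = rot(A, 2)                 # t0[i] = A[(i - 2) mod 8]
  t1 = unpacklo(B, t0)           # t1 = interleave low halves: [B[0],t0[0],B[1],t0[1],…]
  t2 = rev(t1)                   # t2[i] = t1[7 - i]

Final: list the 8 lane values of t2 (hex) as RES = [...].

RES = [ 0xa4  0x03  0xc9  0x98  0x39  0x04  0x67  0xb9 ]

t0 = [0x67, 0x39, 0xc9, 0xa4, 0x34, 0x1d, 0x91, 0xd2]
t1 = [0xb9, 0x67, 0x04, 0x39, 0x98, 0xc9, 0x03, 0xa4]
t2 = [0xa4, 0x03, 0xc9, 0x98, 0x39, 0x04, 0x67, 0xb9]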